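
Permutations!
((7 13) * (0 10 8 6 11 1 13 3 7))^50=((0 10 8 6 11 1 13)(3 7))^50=(0 10 8 6 11 1 13)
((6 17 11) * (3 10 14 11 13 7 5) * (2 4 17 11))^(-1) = (2 14 10 3 5 7 13 17 4)(6 11)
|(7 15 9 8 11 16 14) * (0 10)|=|(0 10)(7 15 9 8 11 16 14)|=14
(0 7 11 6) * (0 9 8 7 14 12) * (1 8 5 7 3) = [14, 8, 2, 1, 4, 7, 9, 11, 3, 5, 10, 6, 0, 13, 12] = (0 14 12)(1 8 3)(5 7 11 6 9)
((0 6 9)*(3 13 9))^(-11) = ((0 6 3 13 9))^(-11) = (0 9 13 3 6)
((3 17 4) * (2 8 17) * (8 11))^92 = ((2 11 8 17 4 3))^92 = (2 8 4)(3 11 17)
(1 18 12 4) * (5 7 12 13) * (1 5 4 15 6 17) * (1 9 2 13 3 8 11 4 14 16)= [0, 18, 13, 8, 5, 7, 17, 12, 11, 2, 10, 4, 15, 14, 16, 6, 1, 9, 3]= (1 18 3 8 11 4 5 7 12 15 6 17 9 2 13 14 16)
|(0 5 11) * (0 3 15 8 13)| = |(0 5 11 3 15 8 13)| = 7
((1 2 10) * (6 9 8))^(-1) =(1 10 2)(6 8 9)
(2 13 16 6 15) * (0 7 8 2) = (0 7 8 2 13 16 6 15) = [7, 1, 13, 3, 4, 5, 15, 8, 2, 9, 10, 11, 12, 16, 14, 0, 6]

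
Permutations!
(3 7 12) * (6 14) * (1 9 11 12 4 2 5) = (1 9 11 12 3 7 4 2 5)(6 14) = [0, 9, 5, 7, 2, 1, 14, 4, 8, 11, 10, 12, 3, 13, 6]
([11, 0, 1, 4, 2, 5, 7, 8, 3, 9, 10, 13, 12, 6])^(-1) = [1, 2, 4, 8, 3, 5, 13, 6, 7, 9, 10, 0, 12, 11]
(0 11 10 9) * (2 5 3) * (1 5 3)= (0 11 10 9)(1 5)(2 3)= [11, 5, 3, 2, 4, 1, 6, 7, 8, 0, 9, 10]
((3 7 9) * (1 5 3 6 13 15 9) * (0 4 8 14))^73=(0 4 8 14)(1 5 3 7)(6 13 15 9)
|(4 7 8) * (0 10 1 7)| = |(0 10 1 7 8 4)| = 6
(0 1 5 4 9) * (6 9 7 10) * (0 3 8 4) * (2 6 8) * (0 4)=(0 1 5 4 7 10 8)(2 6 9 3)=[1, 5, 6, 2, 7, 4, 9, 10, 0, 3, 8]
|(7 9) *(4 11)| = 2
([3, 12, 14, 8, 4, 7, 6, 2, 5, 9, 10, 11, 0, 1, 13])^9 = [12, 13, 7, 0, 4, 8, 6, 5, 3, 9, 10, 11, 1, 14, 2]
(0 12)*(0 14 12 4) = (0 4)(12 14) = [4, 1, 2, 3, 0, 5, 6, 7, 8, 9, 10, 11, 14, 13, 12]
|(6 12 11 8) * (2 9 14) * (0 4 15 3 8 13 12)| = 6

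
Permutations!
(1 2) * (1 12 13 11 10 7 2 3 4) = (1 3 4)(2 12 13 11 10 7) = [0, 3, 12, 4, 1, 5, 6, 2, 8, 9, 7, 10, 13, 11]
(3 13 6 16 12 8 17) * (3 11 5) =[0, 1, 2, 13, 4, 3, 16, 7, 17, 9, 10, 5, 8, 6, 14, 15, 12, 11] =(3 13 6 16 12 8 17 11 5)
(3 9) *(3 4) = (3 9 4) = [0, 1, 2, 9, 3, 5, 6, 7, 8, 4]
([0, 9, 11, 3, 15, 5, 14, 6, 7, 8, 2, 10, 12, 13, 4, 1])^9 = [0, 9, 2, 3, 15, 5, 14, 6, 7, 8, 10, 11, 12, 13, 4, 1]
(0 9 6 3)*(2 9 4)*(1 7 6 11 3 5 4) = [1, 7, 9, 0, 2, 4, 5, 6, 8, 11, 10, 3] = (0 1 7 6 5 4 2 9 11 3)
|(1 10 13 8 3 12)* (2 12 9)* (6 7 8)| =10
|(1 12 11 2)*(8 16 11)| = |(1 12 8 16 11 2)| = 6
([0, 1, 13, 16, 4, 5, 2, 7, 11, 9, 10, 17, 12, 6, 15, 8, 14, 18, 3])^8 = (18)(2 6 13)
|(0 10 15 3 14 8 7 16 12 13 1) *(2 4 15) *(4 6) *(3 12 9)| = 18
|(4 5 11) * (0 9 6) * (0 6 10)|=|(0 9 10)(4 5 11)|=3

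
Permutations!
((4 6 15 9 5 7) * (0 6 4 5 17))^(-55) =(17)(5 7) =((0 6 15 9 17)(5 7))^(-55)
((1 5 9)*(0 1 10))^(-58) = ((0 1 5 9 10))^(-58) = (0 5 10 1 9)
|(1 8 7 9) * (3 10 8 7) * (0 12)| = 6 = |(0 12)(1 7 9)(3 10 8)|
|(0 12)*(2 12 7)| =|(0 7 2 12)| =4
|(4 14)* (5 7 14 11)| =|(4 11 5 7 14)| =5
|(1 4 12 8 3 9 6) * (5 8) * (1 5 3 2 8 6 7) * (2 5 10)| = |(1 4 12 3 9 7)(2 8 5 6 10)| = 30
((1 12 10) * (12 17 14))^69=((1 17 14 12 10))^69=(1 10 12 14 17)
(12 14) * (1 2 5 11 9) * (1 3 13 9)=(1 2 5 11)(3 13 9)(12 14)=[0, 2, 5, 13, 4, 11, 6, 7, 8, 3, 10, 1, 14, 9, 12]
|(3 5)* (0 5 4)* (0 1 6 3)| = |(0 5)(1 6 3 4)| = 4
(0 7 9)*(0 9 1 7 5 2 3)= (9)(0 5 2 3)(1 7)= [5, 7, 3, 0, 4, 2, 6, 1, 8, 9]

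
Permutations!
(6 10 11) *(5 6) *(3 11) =(3 11 5 6 10) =[0, 1, 2, 11, 4, 6, 10, 7, 8, 9, 3, 5]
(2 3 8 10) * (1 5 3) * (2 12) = (1 5 3 8 10 12 2) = [0, 5, 1, 8, 4, 3, 6, 7, 10, 9, 12, 11, 2]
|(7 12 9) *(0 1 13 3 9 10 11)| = 9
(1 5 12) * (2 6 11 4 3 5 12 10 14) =[0, 12, 6, 5, 3, 10, 11, 7, 8, 9, 14, 4, 1, 13, 2] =(1 12)(2 6 11 4 3 5 10 14)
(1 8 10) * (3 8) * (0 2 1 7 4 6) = (0 2 1 3 8 10 7 4 6) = [2, 3, 1, 8, 6, 5, 0, 4, 10, 9, 7]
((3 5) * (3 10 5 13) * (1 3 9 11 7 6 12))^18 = (1 13 11 6)(3 9 7 12)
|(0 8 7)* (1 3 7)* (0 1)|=|(0 8)(1 3 7)|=6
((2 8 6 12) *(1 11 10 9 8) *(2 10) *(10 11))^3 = ((1 10 9 8 6 12 11 2))^3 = (1 8 11 10 6 2 9 12)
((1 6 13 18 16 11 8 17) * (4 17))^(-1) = ((1 6 13 18 16 11 8 4 17))^(-1) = (1 17 4 8 11 16 18 13 6)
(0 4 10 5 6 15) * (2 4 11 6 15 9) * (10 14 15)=(0 11 6 9 2 4 14 15)(5 10)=[11, 1, 4, 3, 14, 10, 9, 7, 8, 2, 5, 6, 12, 13, 15, 0]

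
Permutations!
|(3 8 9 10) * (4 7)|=|(3 8 9 10)(4 7)|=4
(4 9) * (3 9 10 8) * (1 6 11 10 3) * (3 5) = (1 6 11 10 8)(3 9 4 5) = [0, 6, 2, 9, 5, 3, 11, 7, 1, 4, 8, 10]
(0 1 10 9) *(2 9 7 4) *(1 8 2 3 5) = [8, 10, 9, 5, 3, 1, 6, 4, 2, 0, 7] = (0 8 2 9)(1 10 7 4 3 5)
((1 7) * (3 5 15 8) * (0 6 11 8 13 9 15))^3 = (15)(0 8)(1 7)(3 6)(5 11)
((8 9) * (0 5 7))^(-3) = (8 9) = ((0 5 7)(8 9))^(-3)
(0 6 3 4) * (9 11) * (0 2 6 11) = [11, 1, 6, 4, 2, 5, 3, 7, 8, 0, 10, 9] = (0 11 9)(2 6 3 4)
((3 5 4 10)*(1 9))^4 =(10)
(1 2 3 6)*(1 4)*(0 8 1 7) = [8, 2, 3, 6, 7, 5, 4, 0, 1] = (0 8 1 2 3 6 4 7)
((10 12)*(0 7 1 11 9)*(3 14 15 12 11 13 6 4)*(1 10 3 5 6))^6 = (0 7 10 11 9)(3 15)(12 14)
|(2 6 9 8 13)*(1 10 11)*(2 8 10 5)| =|(1 5 2 6 9 10 11)(8 13)| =14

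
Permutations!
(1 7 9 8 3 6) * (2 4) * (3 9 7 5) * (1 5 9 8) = (1 9)(2 4)(3 6 5) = [0, 9, 4, 6, 2, 3, 5, 7, 8, 1]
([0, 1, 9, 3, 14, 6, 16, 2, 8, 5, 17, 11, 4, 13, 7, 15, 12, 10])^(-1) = (2 7 14 4 12 16 6 5 9)(10 17)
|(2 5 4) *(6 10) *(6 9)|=|(2 5 4)(6 10 9)|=3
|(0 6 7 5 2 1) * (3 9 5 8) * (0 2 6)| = |(1 2)(3 9 5 6 7 8)| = 6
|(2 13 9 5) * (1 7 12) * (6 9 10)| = 6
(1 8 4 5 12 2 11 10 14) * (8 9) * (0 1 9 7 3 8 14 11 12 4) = [1, 7, 12, 8, 5, 4, 6, 3, 0, 14, 11, 10, 2, 13, 9] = (0 1 7 3 8)(2 12)(4 5)(9 14)(10 11)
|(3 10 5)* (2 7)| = |(2 7)(3 10 5)| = 6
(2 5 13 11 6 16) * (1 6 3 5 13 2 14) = [0, 6, 13, 5, 4, 2, 16, 7, 8, 9, 10, 3, 12, 11, 1, 15, 14] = (1 6 16 14)(2 13 11 3 5)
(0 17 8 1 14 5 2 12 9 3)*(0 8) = (0 17)(1 14 5 2 12 9 3 8) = [17, 14, 12, 8, 4, 2, 6, 7, 1, 3, 10, 11, 9, 13, 5, 15, 16, 0]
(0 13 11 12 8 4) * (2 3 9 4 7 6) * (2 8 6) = [13, 1, 3, 9, 0, 5, 8, 2, 7, 4, 10, 12, 6, 11] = (0 13 11 12 6 8 7 2 3 9 4)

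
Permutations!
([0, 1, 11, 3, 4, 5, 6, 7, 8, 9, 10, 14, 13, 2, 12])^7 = [0, 1, 14, 3, 4, 5, 6, 7, 8, 9, 10, 12, 2, 11, 13]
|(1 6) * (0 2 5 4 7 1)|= |(0 2 5 4 7 1 6)|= 7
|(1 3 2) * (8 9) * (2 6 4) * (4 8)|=|(1 3 6 8 9 4 2)|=7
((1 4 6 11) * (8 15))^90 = (15)(1 6)(4 11)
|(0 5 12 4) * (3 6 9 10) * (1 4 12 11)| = |(12)(0 5 11 1 4)(3 6 9 10)| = 20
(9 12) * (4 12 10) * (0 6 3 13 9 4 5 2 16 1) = [6, 0, 16, 13, 12, 2, 3, 7, 8, 10, 5, 11, 4, 9, 14, 15, 1] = (0 6 3 13 9 10 5 2 16 1)(4 12)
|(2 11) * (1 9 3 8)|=|(1 9 3 8)(2 11)|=4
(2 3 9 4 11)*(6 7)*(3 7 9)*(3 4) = (2 7 6 9 3 4 11) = [0, 1, 7, 4, 11, 5, 9, 6, 8, 3, 10, 2]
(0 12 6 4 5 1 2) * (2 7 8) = (0 12 6 4 5 1 7 8 2) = [12, 7, 0, 3, 5, 1, 4, 8, 2, 9, 10, 11, 6]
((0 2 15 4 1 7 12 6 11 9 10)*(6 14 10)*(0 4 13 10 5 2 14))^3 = (0 2 10 7 14 15 4 12 5 13 1)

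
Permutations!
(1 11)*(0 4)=(0 4)(1 11)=[4, 11, 2, 3, 0, 5, 6, 7, 8, 9, 10, 1]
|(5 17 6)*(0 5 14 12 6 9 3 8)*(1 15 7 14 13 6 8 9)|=|(0 5 17 1 15 7 14 12 8)(3 9)(6 13)|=18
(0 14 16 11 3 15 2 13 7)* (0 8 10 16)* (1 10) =(0 14)(1 10 16 11 3 15 2 13 7 8) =[14, 10, 13, 15, 4, 5, 6, 8, 1, 9, 16, 3, 12, 7, 0, 2, 11]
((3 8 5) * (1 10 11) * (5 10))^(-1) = ((1 5 3 8 10 11))^(-1) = (1 11 10 8 3 5)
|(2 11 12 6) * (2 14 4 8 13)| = 8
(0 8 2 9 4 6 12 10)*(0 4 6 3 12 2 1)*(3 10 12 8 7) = (12)(0 7 3 8 1)(2 9 6)(4 10) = [7, 0, 9, 8, 10, 5, 2, 3, 1, 6, 4, 11, 12]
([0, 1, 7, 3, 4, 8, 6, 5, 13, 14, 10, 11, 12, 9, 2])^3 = (2 8 14 5 9 7 13)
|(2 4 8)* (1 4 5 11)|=6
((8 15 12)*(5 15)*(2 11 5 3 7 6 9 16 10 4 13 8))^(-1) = (2 12 15 5 11)(3 8 13 4 10 16 9 6 7)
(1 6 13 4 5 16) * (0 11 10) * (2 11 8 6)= (0 8 6 13 4 5 16 1 2 11 10)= [8, 2, 11, 3, 5, 16, 13, 7, 6, 9, 0, 10, 12, 4, 14, 15, 1]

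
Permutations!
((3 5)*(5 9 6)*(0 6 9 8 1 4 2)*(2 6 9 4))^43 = (0 1 3 6 9 2 8 5 4)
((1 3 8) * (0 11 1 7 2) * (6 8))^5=((0 11 1 3 6 8 7 2))^5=(0 8 1 2 6 11 7 3)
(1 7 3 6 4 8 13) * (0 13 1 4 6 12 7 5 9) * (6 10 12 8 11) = (0 13 4 11 6 10 12 7 3 8 1 5 9) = [13, 5, 2, 8, 11, 9, 10, 3, 1, 0, 12, 6, 7, 4]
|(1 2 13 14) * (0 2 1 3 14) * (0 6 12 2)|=|(2 13 6 12)(3 14)|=4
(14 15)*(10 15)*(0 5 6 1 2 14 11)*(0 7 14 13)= (0 5 6 1 2 13)(7 14 10 15 11)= [5, 2, 13, 3, 4, 6, 1, 14, 8, 9, 15, 7, 12, 0, 10, 11]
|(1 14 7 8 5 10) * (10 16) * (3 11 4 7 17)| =|(1 14 17 3 11 4 7 8 5 16 10)| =11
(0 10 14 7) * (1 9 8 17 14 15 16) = [10, 9, 2, 3, 4, 5, 6, 0, 17, 8, 15, 11, 12, 13, 7, 16, 1, 14] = (0 10 15 16 1 9 8 17 14 7)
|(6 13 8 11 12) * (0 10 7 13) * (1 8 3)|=|(0 10 7 13 3 1 8 11 12 6)|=10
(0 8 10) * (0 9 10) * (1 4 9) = (0 8)(1 4 9 10) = [8, 4, 2, 3, 9, 5, 6, 7, 0, 10, 1]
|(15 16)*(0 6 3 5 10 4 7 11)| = |(0 6 3 5 10 4 7 11)(15 16)| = 8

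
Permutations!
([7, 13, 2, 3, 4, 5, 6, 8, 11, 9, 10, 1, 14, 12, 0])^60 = (0 1)(7 13)(8 12)(11 14)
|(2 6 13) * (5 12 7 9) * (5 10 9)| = 6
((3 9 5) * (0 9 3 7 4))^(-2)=(0 7 9 4 5)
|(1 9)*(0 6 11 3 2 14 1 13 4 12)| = 11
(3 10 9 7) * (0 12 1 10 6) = [12, 10, 2, 6, 4, 5, 0, 3, 8, 7, 9, 11, 1] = (0 12 1 10 9 7 3 6)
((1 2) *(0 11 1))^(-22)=((0 11 1 2))^(-22)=(0 1)(2 11)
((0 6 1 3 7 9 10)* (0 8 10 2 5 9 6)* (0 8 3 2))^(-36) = ((0 8 10 3 7 6 1 2 5 9))^(-36) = (0 7 5 10 1)(2 8 6 9 3)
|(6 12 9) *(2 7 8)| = 3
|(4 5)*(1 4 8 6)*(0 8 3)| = 7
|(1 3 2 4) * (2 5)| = 5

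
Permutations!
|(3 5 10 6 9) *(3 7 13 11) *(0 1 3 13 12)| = |(0 1 3 5 10 6 9 7 12)(11 13)| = 18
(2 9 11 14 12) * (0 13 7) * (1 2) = (0 13 7)(1 2 9 11 14 12) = [13, 2, 9, 3, 4, 5, 6, 0, 8, 11, 10, 14, 1, 7, 12]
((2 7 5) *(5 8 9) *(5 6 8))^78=((2 7 5)(6 8 9))^78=(9)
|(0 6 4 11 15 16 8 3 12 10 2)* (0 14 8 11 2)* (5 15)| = 36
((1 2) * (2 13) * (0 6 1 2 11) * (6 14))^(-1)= (0 11 13 1 6 14)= ((0 14 6 1 13 11))^(-1)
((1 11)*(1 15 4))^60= ((1 11 15 4))^60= (15)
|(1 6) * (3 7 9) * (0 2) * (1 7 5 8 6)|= |(0 2)(3 5 8 6 7 9)|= 6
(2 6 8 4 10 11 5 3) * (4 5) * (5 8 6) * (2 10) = [0, 1, 5, 10, 2, 3, 6, 7, 8, 9, 11, 4] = (2 5 3 10 11 4)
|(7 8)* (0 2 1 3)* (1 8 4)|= |(0 2 8 7 4 1 3)|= 7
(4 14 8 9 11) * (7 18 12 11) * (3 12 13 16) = [0, 1, 2, 12, 14, 5, 6, 18, 9, 7, 10, 4, 11, 16, 8, 15, 3, 17, 13] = (3 12 11 4 14 8 9 7 18 13 16)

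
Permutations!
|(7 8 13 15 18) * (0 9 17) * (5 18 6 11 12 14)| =|(0 9 17)(5 18 7 8 13 15 6 11 12 14)| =30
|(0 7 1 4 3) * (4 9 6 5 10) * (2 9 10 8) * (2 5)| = 6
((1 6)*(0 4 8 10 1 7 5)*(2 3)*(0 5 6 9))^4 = ((0 4 8 10 1 9)(2 3)(6 7))^4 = (0 1 8)(4 9 10)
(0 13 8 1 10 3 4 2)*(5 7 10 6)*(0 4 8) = (0 13)(1 6 5 7 10 3 8)(2 4) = [13, 6, 4, 8, 2, 7, 5, 10, 1, 9, 3, 11, 12, 0]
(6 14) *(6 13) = (6 14 13) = [0, 1, 2, 3, 4, 5, 14, 7, 8, 9, 10, 11, 12, 6, 13]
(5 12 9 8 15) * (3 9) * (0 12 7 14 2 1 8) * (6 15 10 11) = (0 12 3 9)(1 8 10 11 6 15 5 7 14 2) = [12, 8, 1, 9, 4, 7, 15, 14, 10, 0, 11, 6, 3, 13, 2, 5]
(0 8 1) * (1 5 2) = (0 8 5 2 1) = [8, 0, 1, 3, 4, 2, 6, 7, 5]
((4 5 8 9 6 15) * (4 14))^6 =(4 14 15 6 9 8 5)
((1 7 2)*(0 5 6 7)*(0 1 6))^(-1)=(0 5)(2 7 6)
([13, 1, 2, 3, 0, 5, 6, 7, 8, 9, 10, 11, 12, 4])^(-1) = [4, 1, 2, 3, 13, 5, 6, 7, 8, 9, 10, 11, 12, 0]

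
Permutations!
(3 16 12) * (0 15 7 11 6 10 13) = (0 15 7 11 6 10 13)(3 16 12) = [15, 1, 2, 16, 4, 5, 10, 11, 8, 9, 13, 6, 3, 0, 14, 7, 12]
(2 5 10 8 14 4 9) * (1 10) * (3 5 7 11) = (1 10 8 14 4 9 2 7 11 3 5) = [0, 10, 7, 5, 9, 1, 6, 11, 14, 2, 8, 3, 12, 13, 4]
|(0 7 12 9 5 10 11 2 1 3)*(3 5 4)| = 30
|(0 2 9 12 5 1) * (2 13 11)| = |(0 13 11 2 9 12 5 1)| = 8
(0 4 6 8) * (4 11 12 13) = [11, 1, 2, 3, 6, 5, 8, 7, 0, 9, 10, 12, 13, 4] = (0 11 12 13 4 6 8)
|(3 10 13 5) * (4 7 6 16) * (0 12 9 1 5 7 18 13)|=42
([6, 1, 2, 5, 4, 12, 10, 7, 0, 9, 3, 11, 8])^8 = (0 6 10 3 5 12 8)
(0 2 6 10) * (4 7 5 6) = (0 2 4 7 5 6 10) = [2, 1, 4, 3, 7, 6, 10, 5, 8, 9, 0]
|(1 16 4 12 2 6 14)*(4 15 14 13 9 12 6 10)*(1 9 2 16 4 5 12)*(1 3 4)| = |(2 10 5 12 16 15 14 9 3 4 6 13)| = 12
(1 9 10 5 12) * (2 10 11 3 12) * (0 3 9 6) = (0 3 12 1 6)(2 10 5)(9 11) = [3, 6, 10, 12, 4, 2, 0, 7, 8, 11, 5, 9, 1]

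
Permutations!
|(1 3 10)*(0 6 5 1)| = 6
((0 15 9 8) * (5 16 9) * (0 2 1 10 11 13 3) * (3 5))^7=((0 15 3)(1 10 11 13 5 16 9 8 2))^7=(0 15 3)(1 8 16 13 10 2 9 5 11)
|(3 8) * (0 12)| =2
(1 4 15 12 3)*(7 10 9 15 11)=(1 4 11 7 10 9 15 12 3)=[0, 4, 2, 1, 11, 5, 6, 10, 8, 15, 9, 7, 3, 13, 14, 12]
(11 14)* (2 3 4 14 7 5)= (2 3 4 14 11 7 5)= [0, 1, 3, 4, 14, 2, 6, 5, 8, 9, 10, 7, 12, 13, 11]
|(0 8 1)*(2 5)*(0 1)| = 2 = |(0 8)(2 5)|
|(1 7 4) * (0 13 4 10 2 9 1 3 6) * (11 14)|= |(0 13 4 3 6)(1 7 10 2 9)(11 14)|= 10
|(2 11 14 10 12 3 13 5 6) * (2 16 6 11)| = 14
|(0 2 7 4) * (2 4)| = 2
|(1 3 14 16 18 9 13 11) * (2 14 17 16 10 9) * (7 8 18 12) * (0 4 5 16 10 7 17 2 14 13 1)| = |(0 4 5 16 12 17 10 9 1 3 2 13 11)(7 8 18 14)| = 52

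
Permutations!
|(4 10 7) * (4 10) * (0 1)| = |(0 1)(7 10)| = 2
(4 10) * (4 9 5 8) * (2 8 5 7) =(2 8 4 10 9 7) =[0, 1, 8, 3, 10, 5, 6, 2, 4, 7, 9]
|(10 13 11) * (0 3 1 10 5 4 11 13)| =12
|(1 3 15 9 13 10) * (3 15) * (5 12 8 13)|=|(1 15 9 5 12 8 13 10)|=8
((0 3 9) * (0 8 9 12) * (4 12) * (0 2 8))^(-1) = (0 9 8 2 12 4 3)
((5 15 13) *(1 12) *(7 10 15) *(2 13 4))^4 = (2 10 13 15 5 4 7)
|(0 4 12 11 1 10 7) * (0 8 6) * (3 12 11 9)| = |(0 4 11 1 10 7 8 6)(3 12 9)| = 24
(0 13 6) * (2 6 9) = (0 13 9 2 6) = [13, 1, 6, 3, 4, 5, 0, 7, 8, 2, 10, 11, 12, 9]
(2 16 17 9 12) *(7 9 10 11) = (2 16 17 10 11 7 9 12) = [0, 1, 16, 3, 4, 5, 6, 9, 8, 12, 11, 7, 2, 13, 14, 15, 17, 10]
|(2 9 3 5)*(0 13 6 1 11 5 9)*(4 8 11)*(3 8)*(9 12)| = 12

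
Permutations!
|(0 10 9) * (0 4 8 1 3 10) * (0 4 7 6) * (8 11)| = |(0 4 11 8 1 3 10 9 7 6)| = 10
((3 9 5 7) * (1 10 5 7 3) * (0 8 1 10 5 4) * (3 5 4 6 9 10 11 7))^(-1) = ((0 8 1 4)(3 10 6 9)(7 11))^(-1) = (0 4 1 8)(3 9 6 10)(7 11)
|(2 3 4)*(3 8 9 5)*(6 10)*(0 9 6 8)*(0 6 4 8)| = |(0 9 5 3 8 4 2 6 10)| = 9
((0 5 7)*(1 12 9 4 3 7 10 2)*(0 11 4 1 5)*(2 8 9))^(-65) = (1 8 5 12 9 10 2)(3 4 11 7)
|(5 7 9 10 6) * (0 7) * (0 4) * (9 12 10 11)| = 14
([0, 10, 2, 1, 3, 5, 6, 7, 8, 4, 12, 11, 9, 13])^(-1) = [0, 3, 2, 4, 9, 5, 6, 7, 8, 12, 1, 11, 10, 13]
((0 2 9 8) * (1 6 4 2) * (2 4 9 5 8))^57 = ((0 1 6 9 2 5 8))^57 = (0 1 6 9 2 5 8)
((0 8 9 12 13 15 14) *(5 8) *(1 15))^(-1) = (0 14 15 1 13 12 9 8 5)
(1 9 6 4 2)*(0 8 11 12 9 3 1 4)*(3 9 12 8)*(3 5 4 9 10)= [5, 10, 9, 1, 2, 4, 0, 7, 11, 6, 3, 8, 12]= (12)(0 5 4 2 9 6)(1 10 3)(8 11)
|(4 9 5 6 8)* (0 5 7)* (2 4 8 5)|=|(0 2 4 9 7)(5 6)|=10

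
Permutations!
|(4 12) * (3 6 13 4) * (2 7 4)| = |(2 7 4 12 3 6 13)| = 7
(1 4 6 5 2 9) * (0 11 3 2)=(0 11 3 2 9 1 4 6 5)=[11, 4, 9, 2, 6, 0, 5, 7, 8, 1, 10, 3]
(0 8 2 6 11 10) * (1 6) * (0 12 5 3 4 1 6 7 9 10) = (0 8 2 6 11)(1 7 9 10 12 5 3 4) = [8, 7, 6, 4, 1, 3, 11, 9, 2, 10, 12, 0, 5]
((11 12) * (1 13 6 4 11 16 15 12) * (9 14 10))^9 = (16)(1 11 4 6 13)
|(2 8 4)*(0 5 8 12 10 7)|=8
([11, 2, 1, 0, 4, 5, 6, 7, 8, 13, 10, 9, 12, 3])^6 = (0 11 9 13 3)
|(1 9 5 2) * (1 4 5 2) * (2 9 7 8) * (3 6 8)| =|(9)(1 7 3 6 8 2 4 5)| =8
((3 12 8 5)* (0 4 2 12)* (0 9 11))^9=(12)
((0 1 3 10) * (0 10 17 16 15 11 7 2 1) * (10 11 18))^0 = (18)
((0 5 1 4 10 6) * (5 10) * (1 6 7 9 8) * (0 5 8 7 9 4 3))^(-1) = (0 3 1 8 4 7 9 10)(5 6)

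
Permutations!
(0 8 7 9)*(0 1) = (0 8 7 9 1) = [8, 0, 2, 3, 4, 5, 6, 9, 7, 1]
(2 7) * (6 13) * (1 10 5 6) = [0, 10, 7, 3, 4, 6, 13, 2, 8, 9, 5, 11, 12, 1] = (1 10 5 6 13)(2 7)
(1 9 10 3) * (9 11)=(1 11 9 10 3)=[0, 11, 2, 1, 4, 5, 6, 7, 8, 10, 3, 9]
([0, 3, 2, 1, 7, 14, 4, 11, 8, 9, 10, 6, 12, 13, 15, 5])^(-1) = (1 3)(4 6 11 7)(5 15 14)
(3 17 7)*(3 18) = (3 17 7 18) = [0, 1, 2, 17, 4, 5, 6, 18, 8, 9, 10, 11, 12, 13, 14, 15, 16, 7, 3]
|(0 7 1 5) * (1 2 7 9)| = |(0 9 1 5)(2 7)| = 4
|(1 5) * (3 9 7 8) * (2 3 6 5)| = 8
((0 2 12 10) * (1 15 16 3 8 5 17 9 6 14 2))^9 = ((0 1 15 16 3 8 5 17 9 6 14 2 12 10))^9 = (0 6 3 10 9 16 12 17 15 2 5 1 14 8)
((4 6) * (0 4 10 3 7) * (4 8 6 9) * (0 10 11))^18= ((0 8 6 11)(3 7 10)(4 9))^18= (0 6)(8 11)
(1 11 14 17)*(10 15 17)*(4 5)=(1 11 14 10 15 17)(4 5)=[0, 11, 2, 3, 5, 4, 6, 7, 8, 9, 15, 14, 12, 13, 10, 17, 16, 1]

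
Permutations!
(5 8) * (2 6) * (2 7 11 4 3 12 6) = [0, 1, 2, 12, 3, 8, 7, 11, 5, 9, 10, 4, 6] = (3 12 6 7 11 4)(5 8)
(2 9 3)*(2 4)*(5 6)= (2 9 3 4)(5 6)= [0, 1, 9, 4, 2, 6, 5, 7, 8, 3]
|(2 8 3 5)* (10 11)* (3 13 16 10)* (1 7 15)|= 24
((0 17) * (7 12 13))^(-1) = (0 17)(7 13 12)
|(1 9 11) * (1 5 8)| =|(1 9 11 5 8)| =5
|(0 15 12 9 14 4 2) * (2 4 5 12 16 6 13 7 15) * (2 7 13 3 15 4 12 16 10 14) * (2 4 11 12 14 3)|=|(0 7 11 12 9 4 14 5 16 6 2)(3 15 10)|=33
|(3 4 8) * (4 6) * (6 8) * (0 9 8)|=|(0 9 8 3)(4 6)|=4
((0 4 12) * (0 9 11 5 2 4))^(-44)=(2 11 12)(4 5 9)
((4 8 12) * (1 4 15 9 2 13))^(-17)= (1 13 2 9 15 12 8 4)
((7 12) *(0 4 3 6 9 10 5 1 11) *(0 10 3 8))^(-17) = ((0 4 8)(1 11 10 5)(3 6 9)(7 12))^(-17) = (0 4 8)(1 5 10 11)(3 6 9)(7 12)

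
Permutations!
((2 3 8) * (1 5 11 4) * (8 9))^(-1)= (1 4 11 5)(2 8 9 3)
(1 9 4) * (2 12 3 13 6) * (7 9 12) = (1 12 3 13 6 2 7 9 4) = [0, 12, 7, 13, 1, 5, 2, 9, 8, 4, 10, 11, 3, 6]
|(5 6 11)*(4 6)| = |(4 6 11 5)| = 4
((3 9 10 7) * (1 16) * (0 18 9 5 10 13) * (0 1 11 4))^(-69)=((0 18 9 13 1 16 11 4)(3 5 10 7))^(-69)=(0 13 11 18 1 4 9 16)(3 7 10 5)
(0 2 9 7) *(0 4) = (0 2 9 7 4) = [2, 1, 9, 3, 0, 5, 6, 4, 8, 7]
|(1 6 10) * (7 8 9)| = 3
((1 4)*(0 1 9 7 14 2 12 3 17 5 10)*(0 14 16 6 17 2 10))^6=(0 6 9)(1 17 7)(4 5 16)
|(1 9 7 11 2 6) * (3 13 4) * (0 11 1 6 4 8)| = 21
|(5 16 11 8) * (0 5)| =5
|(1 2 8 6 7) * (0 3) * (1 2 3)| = |(0 1 3)(2 8 6 7)| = 12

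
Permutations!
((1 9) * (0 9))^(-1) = (0 1 9)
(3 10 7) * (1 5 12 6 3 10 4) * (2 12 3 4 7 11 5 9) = (1 9 2 12 6 4)(3 7 10 11 5) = [0, 9, 12, 7, 1, 3, 4, 10, 8, 2, 11, 5, 6]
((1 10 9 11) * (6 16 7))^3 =((1 10 9 11)(6 16 7))^3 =(16)(1 11 9 10)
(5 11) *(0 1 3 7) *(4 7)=(0 1 3 4 7)(5 11)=[1, 3, 2, 4, 7, 11, 6, 0, 8, 9, 10, 5]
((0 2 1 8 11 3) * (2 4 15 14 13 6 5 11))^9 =((0 4 15 14 13 6 5 11 3)(1 8 2))^9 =(15)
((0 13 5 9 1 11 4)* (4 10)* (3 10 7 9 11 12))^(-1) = (0 4 10 3 12 1 9 7 11 5 13) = ((0 13 5 11 7 9 1 12 3 10 4))^(-1)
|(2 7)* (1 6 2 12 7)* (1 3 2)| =|(1 6)(2 3)(7 12)| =2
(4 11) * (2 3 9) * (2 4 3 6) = (2 6)(3 9 4 11) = [0, 1, 6, 9, 11, 5, 2, 7, 8, 4, 10, 3]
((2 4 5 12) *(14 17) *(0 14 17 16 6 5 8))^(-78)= (17)(0 6 2)(4 14 5)(8 16 12)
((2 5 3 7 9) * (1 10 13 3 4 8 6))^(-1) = ((1 10 13 3 7 9 2 5 4 8 6))^(-1) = (1 6 8 4 5 2 9 7 3 13 10)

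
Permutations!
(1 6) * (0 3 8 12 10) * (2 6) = (0 3 8 12 10)(1 2 6) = [3, 2, 6, 8, 4, 5, 1, 7, 12, 9, 0, 11, 10]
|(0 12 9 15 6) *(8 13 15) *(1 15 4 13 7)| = 8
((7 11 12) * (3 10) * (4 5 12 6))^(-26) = ((3 10)(4 5 12 7 11 6))^(-26) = (4 11 12)(5 6 7)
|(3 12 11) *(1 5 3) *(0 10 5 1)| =|(0 10 5 3 12 11)| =6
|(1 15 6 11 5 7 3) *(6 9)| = 8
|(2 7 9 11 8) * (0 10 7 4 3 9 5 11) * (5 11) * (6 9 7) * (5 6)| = 30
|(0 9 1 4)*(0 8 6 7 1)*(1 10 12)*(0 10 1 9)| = |(1 4 8 6 7)(9 10 12)| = 15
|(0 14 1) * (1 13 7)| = |(0 14 13 7 1)| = 5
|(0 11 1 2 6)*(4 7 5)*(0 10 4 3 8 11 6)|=|(0 6 10 4 7 5 3 8 11 1 2)|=11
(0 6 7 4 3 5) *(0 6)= [0, 1, 2, 5, 3, 6, 7, 4]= (3 5 6 7 4)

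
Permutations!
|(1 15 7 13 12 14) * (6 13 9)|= |(1 15 7 9 6 13 12 14)|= 8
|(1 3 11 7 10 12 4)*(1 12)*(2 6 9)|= |(1 3 11 7 10)(2 6 9)(4 12)|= 30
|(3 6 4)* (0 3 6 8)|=6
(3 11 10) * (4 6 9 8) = (3 11 10)(4 6 9 8) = [0, 1, 2, 11, 6, 5, 9, 7, 4, 8, 3, 10]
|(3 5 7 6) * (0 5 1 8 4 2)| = 9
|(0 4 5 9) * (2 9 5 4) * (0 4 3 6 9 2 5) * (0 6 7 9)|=12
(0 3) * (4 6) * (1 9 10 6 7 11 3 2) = [2, 9, 1, 0, 7, 5, 4, 11, 8, 10, 6, 3] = (0 2 1 9 10 6 4 7 11 3)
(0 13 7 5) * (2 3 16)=(0 13 7 5)(2 3 16)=[13, 1, 3, 16, 4, 0, 6, 5, 8, 9, 10, 11, 12, 7, 14, 15, 2]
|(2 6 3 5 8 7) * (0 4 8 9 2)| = |(0 4 8 7)(2 6 3 5 9)| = 20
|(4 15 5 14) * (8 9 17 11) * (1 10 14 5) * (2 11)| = |(1 10 14 4 15)(2 11 8 9 17)| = 5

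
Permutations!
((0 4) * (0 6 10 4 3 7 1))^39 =(10)(0 1 7 3)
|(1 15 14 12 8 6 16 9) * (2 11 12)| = |(1 15 14 2 11 12 8 6 16 9)| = 10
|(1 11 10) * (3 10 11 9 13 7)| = 6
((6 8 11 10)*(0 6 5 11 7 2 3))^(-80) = (0 2 8)(3 7 6)(5 11 10)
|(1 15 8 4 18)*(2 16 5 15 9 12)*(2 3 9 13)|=9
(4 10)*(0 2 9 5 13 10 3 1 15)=(0 2 9 5 13 10 4 3 1 15)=[2, 15, 9, 1, 3, 13, 6, 7, 8, 5, 4, 11, 12, 10, 14, 0]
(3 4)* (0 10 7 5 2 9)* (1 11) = (0 10 7 5 2 9)(1 11)(3 4) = [10, 11, 9, 4, 3, 2, 6, 5, 8, 0, 7, 1]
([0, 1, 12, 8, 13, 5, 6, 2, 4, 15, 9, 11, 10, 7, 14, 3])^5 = (2 3)(4 10)(7 15)(8 12)(9 13)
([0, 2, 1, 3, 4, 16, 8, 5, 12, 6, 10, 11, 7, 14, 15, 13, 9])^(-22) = (5 7 12 8 6 9 16)(13 15 14)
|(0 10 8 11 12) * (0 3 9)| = 7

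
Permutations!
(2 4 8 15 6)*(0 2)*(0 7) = (0 2 4 8 15 6 7) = [2, 1, 4, 3, 8, 5, 7, 0, 15, 9, 10, 11, 12, 13, 14, 6]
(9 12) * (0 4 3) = [4, 1, 2, 0, 3, 5, 6, 7, 8, 12, 10, 11, 9] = (0 4 3)(9 12)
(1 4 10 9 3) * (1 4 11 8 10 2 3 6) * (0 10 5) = (0 10 9 6 1 11 8 5)(2 3 4) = [10, 11, 3, 4, 2, 0, 1, 7, 5, 6, 9, 8]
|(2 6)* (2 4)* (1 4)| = |(1 4 2 6)| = 4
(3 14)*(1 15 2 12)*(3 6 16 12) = [0, 15, 3, 14, 4, 5, 16, 7, 8, 9, 10, 11, 1, 13, 6, 2, 12] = (1 15 2 3 14 6 16 12)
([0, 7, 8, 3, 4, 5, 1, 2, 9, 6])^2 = (1 2 9)(6 7 8)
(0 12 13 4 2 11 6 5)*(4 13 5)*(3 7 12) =(13)(0 3 7 12 5)(2 11 6 4) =[3, 1, 11, 7, 2, 0, 4, 12, 8, 9, 10, 6, 5, 13]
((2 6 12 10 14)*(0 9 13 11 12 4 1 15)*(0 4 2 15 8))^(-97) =(0 13 12 14 4 8 9 11 10 15 1)(2 6)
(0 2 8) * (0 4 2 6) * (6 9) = (0 9 6)(2 8 4) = [9, 1, 8, 3, 2, 5, 0, 7, 4, 6]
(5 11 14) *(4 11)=(4 11 14 5)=[0, 1, 2, 3, 11, 4, 6, 7, 8, 9, 10, 14, 12, 13, 5]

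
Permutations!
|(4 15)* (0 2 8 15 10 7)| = |(0 2 8 15 4 10 7)| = 7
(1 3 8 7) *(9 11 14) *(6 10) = (1 3 8 7)(6 10)(9 11 14) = [0, 3, 2, 8, 4, 5, 10, 1, 7, 11, 6, 14, 12, 13, 9]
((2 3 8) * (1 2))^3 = (1 8 3 2)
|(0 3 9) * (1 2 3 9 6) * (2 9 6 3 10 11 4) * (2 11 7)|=12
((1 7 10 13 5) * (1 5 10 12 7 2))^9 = (1 2)(7 12)(10 13)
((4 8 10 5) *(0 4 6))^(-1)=(0 6 5 10 8 4)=((0 4 8 10 5 6))^(-1)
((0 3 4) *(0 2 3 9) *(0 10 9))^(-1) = (2 4 3)(9 10)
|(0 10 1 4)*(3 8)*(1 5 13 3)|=|(0 10 5 13 3 8 1 4)|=8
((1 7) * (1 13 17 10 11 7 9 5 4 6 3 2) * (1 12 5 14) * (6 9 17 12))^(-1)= ((1 17 10 11 7 13 12 5 4 9 14)(2 6 3))^(-1)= (1 14 9 4 5 12 13 7 11 10 17)(2 3 6)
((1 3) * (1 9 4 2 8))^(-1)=(1 8 2 4 9 3)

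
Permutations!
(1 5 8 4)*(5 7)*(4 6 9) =(1 7 5 8 6 9 4) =[0, 7, 2, 3, 1, 8, 9, 5, 6, 4]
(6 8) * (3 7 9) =(3 7 9)(6 8) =[0, 1, 2, 7, 4, 5, 8, 9, 6, 3]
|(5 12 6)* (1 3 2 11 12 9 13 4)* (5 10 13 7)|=9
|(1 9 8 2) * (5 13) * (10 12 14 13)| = 20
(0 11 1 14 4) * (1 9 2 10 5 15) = (0 11 9 2 10 5 15 1 14 4) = [11, 14, 10, 3, 0, 15, 6, 7, 8, 2, 5, 9, 12, 13, 4, 1]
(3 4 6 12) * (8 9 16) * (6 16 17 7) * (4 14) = (3 14 4 16 8 9 17 7 6 12) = [0, 1, 2, 14, 16, 5, 12, 6, 9, 17, 10, 11, 3, 13, 4, 15, 8, 7]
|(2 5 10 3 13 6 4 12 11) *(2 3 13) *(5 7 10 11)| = |(2 7 10 13 6 4 12 5 11 3)| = 10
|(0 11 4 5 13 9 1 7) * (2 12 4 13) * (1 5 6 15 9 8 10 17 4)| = 15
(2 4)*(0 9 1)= [9, 0, 4, 3, 2, 5, 6, 7, 8, 1]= (0 9 1)(2 4)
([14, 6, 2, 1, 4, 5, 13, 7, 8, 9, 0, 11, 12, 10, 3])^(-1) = [10, 3, 2, 14, 4, 5, 1, 7, 8, 9, 13, 11, 12, 6, 0]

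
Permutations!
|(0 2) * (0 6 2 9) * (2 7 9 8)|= 6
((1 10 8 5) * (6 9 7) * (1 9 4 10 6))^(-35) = ((1 6 4 10 8 5 9 7))^(-35) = (1 5 4 7 8 6 9 10)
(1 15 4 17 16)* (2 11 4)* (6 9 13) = (1 15 2 11 4 17 16)(6 9 13) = [0, 15, 11, 3, 17, 5, 9, 7, 8, 13, 10, 4, 12, 6, 14, 2, 1, 16]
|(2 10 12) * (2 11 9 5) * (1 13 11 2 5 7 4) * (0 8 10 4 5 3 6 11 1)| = 6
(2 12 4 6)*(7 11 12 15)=(2 15 7 11 12 4 6)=[0, 1, 15, 3, 6, 5, 2, 11, 8, 9, 10, 12, 4, 13, 14, 7]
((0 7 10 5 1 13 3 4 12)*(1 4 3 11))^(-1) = (0 12 4 5 10 7)(1 11 13)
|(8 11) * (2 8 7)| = |(2 8 11 7)| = 4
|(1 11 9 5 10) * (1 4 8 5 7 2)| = |(1 11 9 7 2)(4 8 5 10)| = 20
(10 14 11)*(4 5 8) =(4 5 8)(10 14 11) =[0, 1, 2, 3, 5, 8, 6, 7, 4, 9, 14, 10, 12, 13, 11]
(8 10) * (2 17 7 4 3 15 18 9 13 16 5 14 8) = (2 17 7 4 3 15 18 9 13 16 5 14 8 10) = [0, 1, 17, 15, 3, 14, 6, 4, 10, 13, 2, 11, 12, 16, 8, 18, 5, 7, 9]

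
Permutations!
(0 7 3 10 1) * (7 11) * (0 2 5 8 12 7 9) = [11, 2, 5, 10, 4, 8, 6, 3, 12, 0, 1, 9, 7] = (0 11 9)(1 2 5 8 12 7 3 10)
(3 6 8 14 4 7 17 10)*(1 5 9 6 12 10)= (1 5 9 6 8 14 4 7 17)(3 12 10)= [0, 5, 2, 12, 7, 9, 8, 17, 14, 6, 3, 11, 10, 13, 4, 15, 16, 1]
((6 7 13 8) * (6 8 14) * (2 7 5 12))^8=(2 7 13 14 6 5 12)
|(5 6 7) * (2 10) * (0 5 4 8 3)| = |(0 5 6 7 4 8 3)(2 10)| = 14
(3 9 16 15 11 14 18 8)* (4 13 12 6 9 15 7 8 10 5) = (3 15 11 14 18 10 5 4 13 12 6 9 16 7 8) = [0, 1, 2, 15, 13, 4, 9, 8, 3, 16, 5, 14, 6, 12, 18, 11, 7, 17, 10]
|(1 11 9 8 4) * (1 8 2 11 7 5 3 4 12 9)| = 10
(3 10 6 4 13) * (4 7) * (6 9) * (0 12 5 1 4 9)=(0 12 5 1 4 13 3 10)(6 7 9)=[12, 4, 2, 10, 13, 1, 7, 9, 8, 6, 0, 11, 5, 3]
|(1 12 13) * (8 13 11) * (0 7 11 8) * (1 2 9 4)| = 21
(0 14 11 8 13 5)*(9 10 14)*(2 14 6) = (0 9 10 6 2 14 11 8 13 5) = [9, 1, 14, 3, 4, 0, 2, 7, 13, 10, 6, 8, 12, 5, 11]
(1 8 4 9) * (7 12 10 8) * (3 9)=(1 7 12 10 8 4 3 9)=[0, 7, 2, 9, 3, 5, 6, 12, 4, 1, 8, 11, 10]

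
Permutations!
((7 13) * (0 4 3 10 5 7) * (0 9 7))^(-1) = ((0 4 3 10 5)(7 13 9))^(-1) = (0 5 10 3 4)(7 9 13)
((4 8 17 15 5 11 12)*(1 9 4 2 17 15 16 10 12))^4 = (1 15 9 5 4 11 8)(2 12 10 16 17)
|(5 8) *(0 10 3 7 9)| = 10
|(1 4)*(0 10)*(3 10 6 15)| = 10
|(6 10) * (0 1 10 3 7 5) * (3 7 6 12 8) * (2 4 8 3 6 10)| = 24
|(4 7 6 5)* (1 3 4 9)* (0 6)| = |(0 6 5 9 1 3 4 7)| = 8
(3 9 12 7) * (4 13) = (3 9 12 7)(4 13) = [0, 1, 2, 9, 13, 5, 6, 3, 8, 12, 10, 11, 7, 4]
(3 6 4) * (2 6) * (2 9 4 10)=(2 6 10)(3 9 4)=[0, 1, 6, 9, 3, 5, 10, 7, 8, 4, 2]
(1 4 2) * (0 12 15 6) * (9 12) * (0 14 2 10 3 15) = (0 9 12)(1 4 10 3 15 6 14 2) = [9, 4, 1, 15, 10, 5, 14, 7, 8, 12, 3, 11, 0, 13, 2, 6]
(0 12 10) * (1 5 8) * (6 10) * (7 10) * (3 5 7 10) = (0 12 6 10)(1 7 3 5 8) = [12, 7, 2, 5, 4, 8, 10, 3, 1, 9, 0, 11, 6]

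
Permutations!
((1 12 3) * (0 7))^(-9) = ((0 7)(1 12 3))^(-9) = (12)(0 7)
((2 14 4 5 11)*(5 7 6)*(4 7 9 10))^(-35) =(2 14 7 6 5 11)(4 9 10)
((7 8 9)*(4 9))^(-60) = (9)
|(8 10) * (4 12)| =|(4 12)(8 10)| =2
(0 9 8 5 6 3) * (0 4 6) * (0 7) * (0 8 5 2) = (0 9 5 7 8 2)(3 4 6) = [9, 1, 0, 4, 6, 7, 3, 8, 2, 5]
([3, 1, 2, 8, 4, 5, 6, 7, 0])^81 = [0, 1, 2, 3, 4, 5, 6, 7, 8]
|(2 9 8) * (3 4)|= |(2 9 8)(3 4)|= 6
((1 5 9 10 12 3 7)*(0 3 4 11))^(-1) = ((0 3 7 1 5 9 10 12 4 11))^(-1) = (0 11 4 12 10 9 5 1 7 3)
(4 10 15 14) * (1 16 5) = [0, 16, 2, 3, 10, 1, 6, 7, 8, 9, 15, 11, 12, 13, 4, 14, 5] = (1 16 5)(4 10 15 14)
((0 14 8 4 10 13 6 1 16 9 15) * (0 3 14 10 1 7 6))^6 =(1 8 3 9)(4 14 15 16)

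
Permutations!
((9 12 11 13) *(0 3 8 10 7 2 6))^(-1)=(0 6 2 7 10 8 3)(9 13 11 12)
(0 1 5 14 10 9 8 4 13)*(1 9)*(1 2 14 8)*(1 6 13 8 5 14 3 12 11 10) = [9, 14, 3, 12, 8, 5, 13, 7, 4, 6, 2, 10, 11, 0, 1] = (0 9 6 13)(1 14)(2 3 12 11 10)(4 8)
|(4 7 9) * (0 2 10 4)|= 6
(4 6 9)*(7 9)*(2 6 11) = (2 6 7 9 4 11) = [0, 1, 6, 3, 11, 5, 7, 9, 8, 4, 10, 2]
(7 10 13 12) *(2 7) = (2 7 10 13 12) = [0, 1, 7, 3, 4, 5, 6, 10, 8, 9, 13, 11, 2, 12]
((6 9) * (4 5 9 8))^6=((4 5 9 6 8))^6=(4 5 9 6 8)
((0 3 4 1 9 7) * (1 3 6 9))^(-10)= (0 9)(6 7)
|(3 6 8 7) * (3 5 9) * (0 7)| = 7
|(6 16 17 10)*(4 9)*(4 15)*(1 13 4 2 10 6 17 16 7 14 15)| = |(1 13 4 9)(2 10 17 6 7 14 15)| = 28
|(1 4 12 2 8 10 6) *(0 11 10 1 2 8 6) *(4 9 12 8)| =30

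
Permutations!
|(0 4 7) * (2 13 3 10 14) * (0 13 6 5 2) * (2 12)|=28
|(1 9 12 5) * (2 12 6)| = |(1 9 6 2 12 5)| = 6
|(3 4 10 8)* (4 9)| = |(3 9 4 10 8)| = 5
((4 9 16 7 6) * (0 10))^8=(4 7 9 6 16)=((0 10)(4 9 16 7 6))^8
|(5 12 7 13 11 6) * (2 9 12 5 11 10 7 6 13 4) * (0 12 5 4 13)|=12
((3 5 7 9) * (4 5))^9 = (3 9 7 5 4)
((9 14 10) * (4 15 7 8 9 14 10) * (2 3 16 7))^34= ((2 3 16 7 8 9 10 14 4 15))^34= (2 8 4 16 10)(3 9 15 7 14)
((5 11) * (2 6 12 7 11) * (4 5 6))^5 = ((2 4 5)(6 12 7 11))^5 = (2 5 4)(6 12 7 11)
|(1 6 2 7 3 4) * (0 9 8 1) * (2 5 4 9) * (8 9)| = 9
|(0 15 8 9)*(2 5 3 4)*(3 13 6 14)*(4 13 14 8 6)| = 30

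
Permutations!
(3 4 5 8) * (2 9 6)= (2 9 6)(3 4 5 8)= [0, 1, 9, 4, 5, 8, 2, 7, 3, 6]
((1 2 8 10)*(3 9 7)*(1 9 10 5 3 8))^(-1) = (1 2)(3 5 8 7 9 10)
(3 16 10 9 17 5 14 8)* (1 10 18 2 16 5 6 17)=(1 10 9)(2 16 18)(3 5 14 8)(6 17)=[0, 10, 16, 5, 4, 14, 17, 7, 3, 1, 9, 11, 12, 13, 8, 15, 18, 6, 2]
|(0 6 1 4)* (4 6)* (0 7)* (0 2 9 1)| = |(0 4 7 2 9 1 6)| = 7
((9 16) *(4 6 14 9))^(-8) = ((4 6 14 9 16))^(-8) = (4 14 16 6 9)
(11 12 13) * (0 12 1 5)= (0 12 13 11 1 5)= [12, 5, 2, 3, 4, 0, 6, 7, 8, 9, 10, 1, 13, 11]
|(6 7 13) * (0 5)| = 6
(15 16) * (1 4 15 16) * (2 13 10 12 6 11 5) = (16)(1 4 15)(2 13 10 12 6 11 5) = [0, 4, 13, 3, 15, 2, 11, 7, 8, 9, 12, 5, 6, 10, 14, 1, 16]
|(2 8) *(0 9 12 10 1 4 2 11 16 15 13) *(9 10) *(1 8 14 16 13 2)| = 20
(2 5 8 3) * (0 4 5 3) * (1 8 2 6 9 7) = [4, 8, 3, 6, 5, 2, 9, 1, 0, 7] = (0 4 5 2 3 6 9 7 1 8)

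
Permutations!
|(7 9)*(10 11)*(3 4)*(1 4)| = 6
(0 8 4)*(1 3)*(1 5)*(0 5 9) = (0 8 4 5 1 3 9) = [8, 3, 2, 9, 5, 1, 6, 7, 4, 0]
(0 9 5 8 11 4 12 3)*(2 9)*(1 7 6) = (0 2 9 5 8 11 4 12 3)(1 7 6) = [2, 7, 9, 0, 12, 8, 1, 6, 11, 5, 10, 4, 3]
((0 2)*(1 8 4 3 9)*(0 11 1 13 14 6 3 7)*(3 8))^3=((0 2 11 1 3 9 13 14 6 8 4 7))^3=(0 1 13 8)(2 3 14 4)(6 7 11 9)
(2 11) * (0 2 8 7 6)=[2, 1, 11, 3, 4, 5, 0, 6, 7, 9, 10, 8]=(0 2 11 8 7 6)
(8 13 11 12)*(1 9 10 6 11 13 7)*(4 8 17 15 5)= (1 9 10 6 11 12 17 15 5 4 8 7)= [0, 9, 2, 3, 8, 4, 11, 1, 7, 10, 6, 12, 17, 13, 14, 5, 16, 15]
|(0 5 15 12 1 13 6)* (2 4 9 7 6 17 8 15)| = 42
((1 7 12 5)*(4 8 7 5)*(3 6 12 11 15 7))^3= (15)(1 5)(3 4 6 8 12)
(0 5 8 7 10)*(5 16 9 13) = (0 16 9 13 5 8 7 10) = [16, 1, 2, 3, 4, 8, 6, 10, 7, 13, 0, 11, 12, 5, 14, 15, 9]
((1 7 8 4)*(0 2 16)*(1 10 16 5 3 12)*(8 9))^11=(0 16 10 4 8 9 7 1 12 3 5 2)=((0 2 5 3 12 1 7 9 8 4 10 16))^11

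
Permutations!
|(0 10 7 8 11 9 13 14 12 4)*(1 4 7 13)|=|(0 10 13 14 12 7 8 11 9 1 4)|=11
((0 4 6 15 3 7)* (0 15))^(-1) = (0 6 4)(3 15 7)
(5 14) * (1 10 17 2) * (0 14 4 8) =(0 14 5 4 8)(1 10 17 2) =[14, 10, 1, 3, 8, 4, 6, 7, 0, 9, 17, 11, 12, 13, 5, 15, 16, 2]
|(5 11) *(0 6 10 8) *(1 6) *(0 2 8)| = 4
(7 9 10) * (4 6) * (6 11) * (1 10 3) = (1 10 7 9 3)(4 11 6) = [0, 10, 2, 1, 11, 5, 4, 9, 8, 3, 7, 6]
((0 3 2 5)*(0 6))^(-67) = ((0 3 2 5 6))^(-67) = (0 5 3 6 2)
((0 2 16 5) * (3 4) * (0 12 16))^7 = (0 2)(3 4)(5 12 16) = ((0 2)(3 4)(5 12 16))^7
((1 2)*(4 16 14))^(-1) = (1 2)(4 14 16)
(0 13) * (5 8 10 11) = (0 13)(5 8 10 11) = [13, 1, 2, 3, 4, 8, 6, 7, 10, 9, 11, 5, 12, 0]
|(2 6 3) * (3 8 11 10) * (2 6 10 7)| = |(2 10 3 6 8 11 7)| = 7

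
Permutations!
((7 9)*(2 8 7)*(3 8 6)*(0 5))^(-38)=(2 7 3)(6 9 8)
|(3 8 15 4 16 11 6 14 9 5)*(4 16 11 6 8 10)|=11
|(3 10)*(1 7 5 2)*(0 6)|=|(0 6)(1 7 5 2)(3 10)|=4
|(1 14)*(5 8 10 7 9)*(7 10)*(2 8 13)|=6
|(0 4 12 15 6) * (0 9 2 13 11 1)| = |(0 4 12 15 6 9 2 13 11 1)| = 10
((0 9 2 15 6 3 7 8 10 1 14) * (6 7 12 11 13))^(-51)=((0 9 2 15 7 8 10 1 14)(3 12 11 13 6))^(-51)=(0 15 10)(1 9 7)(2 8 14)(3 6 13 11 12)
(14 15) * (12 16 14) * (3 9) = (3 9)(12 16 14 15) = [0, 1, 2, 9, 4, 5, 6, 7, 8, 3, 10, 11, 16, 13, 15, 12, 14]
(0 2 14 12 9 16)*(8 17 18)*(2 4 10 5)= (0 4 10 5 2 14 12 9 16)(8 17 18)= [4, 1, 14, 3, 10, 2, 6, 7, 17, 16, 5, 11, 9, 13, 12, 15, 0, 18, 8]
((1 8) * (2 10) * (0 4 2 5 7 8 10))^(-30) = (10)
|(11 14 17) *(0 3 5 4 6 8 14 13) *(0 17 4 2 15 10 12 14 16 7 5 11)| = |(0 3 11 13 17)(2 15 10 12 14 4 6 8 16 7 5)| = 55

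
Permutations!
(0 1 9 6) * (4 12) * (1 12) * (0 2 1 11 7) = (0 12 4 11 7)(1 9 6 2) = [12, 9, 1, 3, 11, 5, 2, 0, 8, 6, 10, 7, 4]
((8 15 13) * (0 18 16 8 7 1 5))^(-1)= ((0 18 16 8 15 13 7 1 5))^(-1)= (0 5 1 7 13 15 8 16 18)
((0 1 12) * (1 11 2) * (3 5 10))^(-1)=(0 12 1 2 11)(3 10 5)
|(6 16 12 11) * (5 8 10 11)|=7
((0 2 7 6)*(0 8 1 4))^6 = (0 4 1 8 6 7 2)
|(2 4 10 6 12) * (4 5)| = |(2 5 4 10 6 12)| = 6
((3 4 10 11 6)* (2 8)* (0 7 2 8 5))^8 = ((0 7 2 5)(3 4 10 11 6))^8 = (3 11 4 6 10)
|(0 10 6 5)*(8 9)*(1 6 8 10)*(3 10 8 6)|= |(0 1 3 10 6 5)(8 9)|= 6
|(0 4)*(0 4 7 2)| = 3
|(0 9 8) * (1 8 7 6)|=|(0 9 7 6 1 8)|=6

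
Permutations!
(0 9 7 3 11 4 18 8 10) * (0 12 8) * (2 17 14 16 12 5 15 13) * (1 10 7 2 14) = (0 9 2 17 1 10 5 15 13 14 16 12 8 7 3 11 4 18) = [9, 10, 17, 11, 18, 15, 6, 3, 7, 2, 5, 4, 8, 14, 16, 13, 12, 1, 0]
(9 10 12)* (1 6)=(1 6)(9 10 12)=[0, 6, 2, 3, 4, 5, 1, 7, 8, 10, 12, 11, 9]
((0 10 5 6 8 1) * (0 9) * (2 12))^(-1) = ((0 10 5 6 8 1 9)(2 12))^(-1) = (0 9 1 8 6 5 10)(2 12)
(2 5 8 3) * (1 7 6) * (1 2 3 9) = (1 7 6 2 5 8 9) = [0, 7, 5, 3, 4, 8, 2, 6, 9, 1]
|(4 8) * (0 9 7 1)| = 4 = |(0 9 7 1)(4 8)|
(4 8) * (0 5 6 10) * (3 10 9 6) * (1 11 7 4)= [5, 11, 2, 10, 8, 3, 9, 4, 1, 6, 0, 7]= (0 5 3 10)(1 11 7 4 8)(6 9)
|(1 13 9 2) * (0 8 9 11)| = 7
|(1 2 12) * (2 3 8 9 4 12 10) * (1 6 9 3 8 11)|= 4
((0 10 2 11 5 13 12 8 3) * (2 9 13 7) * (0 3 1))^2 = ((0 10 9 13 12 8 1)(2 11 5 7))^2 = (0 9 12 1 10 13 8)(2 5)(7 11)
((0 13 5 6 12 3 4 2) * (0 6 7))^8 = (13)(2 3 6 4 12)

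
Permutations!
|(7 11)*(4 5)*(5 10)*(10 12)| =4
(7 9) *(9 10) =(7 10 9) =[0, 1, 2, 3, 4, 5, 6, 10, 8, 7, 9]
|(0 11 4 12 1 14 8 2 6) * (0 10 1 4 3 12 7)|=6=|(0 11 3 12 4 7)(1 14 8 2 6 10)|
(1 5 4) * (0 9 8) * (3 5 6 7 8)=(0 9 3 5 4 1 6 7 8)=[9, 6, 2, 5, 1, 4, 7, 8, 0, 3]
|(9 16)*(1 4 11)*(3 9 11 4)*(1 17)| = 6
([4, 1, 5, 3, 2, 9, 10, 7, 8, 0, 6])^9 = [9, 1, 4, 3, 0, 2, 10, 7, 8, 5, 6]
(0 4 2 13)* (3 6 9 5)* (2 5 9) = (0 4 5 3 6 2 13) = [4, 1, 13, 6, 5, 3, 2, 7, 8, 9, 10, 11, 12, 0]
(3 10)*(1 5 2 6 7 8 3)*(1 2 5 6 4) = (1 6 7 8 3 10 2 4) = [0, 6, 4, 10, 1, 5, 7, 8, 3, 9, 2]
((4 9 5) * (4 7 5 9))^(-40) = (9)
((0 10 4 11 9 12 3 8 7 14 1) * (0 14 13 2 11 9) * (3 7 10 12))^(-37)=((0 12 7 13 2 11)(1 14)(3 8 10 4 9))^(-37)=(0 11 2 13 7 12)(1 14)(3 4 8 9 10)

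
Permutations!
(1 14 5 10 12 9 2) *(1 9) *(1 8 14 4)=(1 4)(2 9)(5 10 12 8 14)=[0, 4, 9, 3, 1, 10, 6, 7, 14, 2, 12, 11, 8, 13, 5]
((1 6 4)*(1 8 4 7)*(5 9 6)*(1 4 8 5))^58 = ((4 5 9 6 7))^58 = (4 6 5 7 9)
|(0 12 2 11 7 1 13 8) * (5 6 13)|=10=|(0 12 2 11 7 1 5 6 13 8)|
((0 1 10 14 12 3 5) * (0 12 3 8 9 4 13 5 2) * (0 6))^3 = ((0 1 10 14 3 2 6)(4 13 5 12 8 9))^3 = (0 14 6 10 2 1 3)(4 12)(5 9)(8 13)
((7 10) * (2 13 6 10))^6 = (2 13 6 10 7)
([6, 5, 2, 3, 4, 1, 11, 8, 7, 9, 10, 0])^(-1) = [11, 5, 2, 3, 4, 1, 0, 8, 7, 9, 10, 6]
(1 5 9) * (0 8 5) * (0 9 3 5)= (0 8)(1 9)(3 5)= [8, 9, 2, 5, 4, 3, 6, 7, 0, 1]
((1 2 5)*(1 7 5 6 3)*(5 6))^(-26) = (1 6 5)(2 3 7)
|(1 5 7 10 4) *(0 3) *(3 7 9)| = 8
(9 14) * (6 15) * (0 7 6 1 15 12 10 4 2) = (0 7 6 12 10 4 2)(1 15)(9 14) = [7, 15, 0, 3, 2, 5, 12, 6, 8, 14, 4, 11, 10, 13, 9, 1]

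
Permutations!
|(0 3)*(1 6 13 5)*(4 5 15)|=6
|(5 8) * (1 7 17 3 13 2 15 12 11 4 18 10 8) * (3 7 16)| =26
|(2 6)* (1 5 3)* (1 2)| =|(1 5 3 2 6)| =5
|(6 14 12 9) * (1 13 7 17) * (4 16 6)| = 12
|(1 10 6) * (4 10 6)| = 2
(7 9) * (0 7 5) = (0 7 9 5) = [7, 1, 2, 3, 4, 0, 6, 9, 8, 5]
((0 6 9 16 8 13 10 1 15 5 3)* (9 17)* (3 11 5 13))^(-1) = (0 3 8 16 9 17 6)(1 10 13 15)(5 11)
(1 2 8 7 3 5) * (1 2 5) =(1 5 2 8 7 3) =[0, 5, 8, 1, 4, 2, 6, 3, 7]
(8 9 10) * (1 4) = (1 4)(8 9 10) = [0, 4, 2, 3, 1, 5, 6, 7, 9, 10, 8]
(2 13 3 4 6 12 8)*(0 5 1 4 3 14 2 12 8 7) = (0 5 1 4 6 8 12 7)(2 13 14) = [5, 4, 13, 3, 6, 1, 8, 0, 12, 9, 10, 11, 7, 14, 2]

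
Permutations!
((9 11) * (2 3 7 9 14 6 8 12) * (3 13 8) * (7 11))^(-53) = ((2 13 8 12)(3 11 14 6)(7 9))^(-53) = (2 12 8 13)(3 6 14 11)(7 9)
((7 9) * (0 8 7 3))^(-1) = ((0 8 7 9 3))^(-1) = (0 3 9 7 8)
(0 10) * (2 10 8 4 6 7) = [8, 1, 10, 3, 6, 5, 7, 2, 4, 9, 0] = (0 8 4 6 7 2 10)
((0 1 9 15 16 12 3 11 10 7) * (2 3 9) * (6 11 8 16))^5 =((0 1 2 3 8 16 12 9 15 6 11 10 7))^5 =(0 16 11 2 9 7 8 6 1 12 10 3 15)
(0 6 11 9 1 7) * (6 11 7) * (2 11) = (0 2 11 9 1 6 7) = [2, 6, 11, 3, 4, 5, 7, 0, 8, 1, 10, 9]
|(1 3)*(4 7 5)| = 6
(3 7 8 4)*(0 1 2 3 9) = (0 1 2 3 7 8 4 9) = [1, 2, 3, 7, 9, 5, 6, 8, 4, 0]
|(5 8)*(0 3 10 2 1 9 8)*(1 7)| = 9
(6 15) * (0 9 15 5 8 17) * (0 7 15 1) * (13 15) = (0 9 1)(5 8 17 7 13 15 6) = [9, 0, 2, 3, 4, 8, 5, 13, 17, 1, 10, 11, 12, 15, 14, 6, 16, 7]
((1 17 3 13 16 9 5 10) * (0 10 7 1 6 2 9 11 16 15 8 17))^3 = (0 2 7 10 9 1 6 5)(3 8 13 17 15)(11 16)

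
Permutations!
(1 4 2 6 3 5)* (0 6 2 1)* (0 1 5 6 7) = [7, 4, 2, 6, 5, 1, 3, 0] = (0 7)(1 4 5)(3 6)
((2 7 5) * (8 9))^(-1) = (2 5 7)(8 9)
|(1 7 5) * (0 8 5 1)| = 6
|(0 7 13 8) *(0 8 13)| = |(13)(0 7)| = 2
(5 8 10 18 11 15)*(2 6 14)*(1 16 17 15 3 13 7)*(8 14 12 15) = [0, 16, 6, 13, 4, 14, 12, 1, 10, 9, 18, 3, 15, 7, 2, 5, 17, 8, 11] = (1 16 17 8 10 18 11 3 13 7)(2 6 12 15 5 14)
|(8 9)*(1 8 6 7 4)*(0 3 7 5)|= |(0 3 7 4 1 8 9 6 5)|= 9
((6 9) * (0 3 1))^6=(9)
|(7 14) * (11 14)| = |(7 11 14)| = 3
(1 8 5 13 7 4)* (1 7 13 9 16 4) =(1 8 5 9 16 4 7) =[0, 8, 2, 3, 7, 9, 6, 1, 5, 16, 10, 11, 12, 13, 14, 15, 4]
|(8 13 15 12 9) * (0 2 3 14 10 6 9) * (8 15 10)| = 11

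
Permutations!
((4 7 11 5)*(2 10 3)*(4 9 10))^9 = (2 4 7 11 5 9 10 3)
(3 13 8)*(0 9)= (0 9)(3 13 8)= [9, 1, 2, 13, 4, 5, 6, 7, 3, 0, 10, 11, 12, 8]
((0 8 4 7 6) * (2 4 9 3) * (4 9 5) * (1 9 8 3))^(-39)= (0 3 2 8 5 4 7 6)(1 9)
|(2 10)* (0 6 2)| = 4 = |(0 6 2 10)|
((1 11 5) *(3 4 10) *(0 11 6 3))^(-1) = (0 10 4 3 6 1 5 11)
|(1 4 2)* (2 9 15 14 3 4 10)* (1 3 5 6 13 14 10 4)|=28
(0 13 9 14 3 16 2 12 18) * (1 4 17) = (0 13 9 14 3 16 2 12 18)(1 4 17) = [13, 4, 12, 16, 17, 5, 6, 7, 8, 14, 10, 11, 18, 9, 3, 15, 2, 1, 0]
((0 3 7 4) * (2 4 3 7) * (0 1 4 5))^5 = ((0 7 3 2 5)(1 4))^5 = (7)(1 4)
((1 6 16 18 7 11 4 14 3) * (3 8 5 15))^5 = (1 11 15 18 8 6 4 3 7 5 16 14)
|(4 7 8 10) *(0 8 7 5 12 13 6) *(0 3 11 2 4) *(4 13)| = 15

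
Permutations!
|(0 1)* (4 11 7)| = 6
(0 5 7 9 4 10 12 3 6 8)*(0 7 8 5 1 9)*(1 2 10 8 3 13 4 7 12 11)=[2, 9, 10, 6, 8, 3, 5, 0, 12, 7, 11, 1, 13, 4]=(0 2 10 11 1 9 7)(3 6 5)(4 8 12 13)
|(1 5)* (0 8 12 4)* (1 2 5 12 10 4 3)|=12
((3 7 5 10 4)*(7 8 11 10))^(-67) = ((3 8 11 10 4)(5 7))^(-67) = (3 10 8 4 11)(5 7)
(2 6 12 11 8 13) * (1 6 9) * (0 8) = (0 8 13 2 9 1 6 12 11) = [8, 6, 9, 3, 4, 5, 12, 7, 13, 1, 10, 0, 11, 2]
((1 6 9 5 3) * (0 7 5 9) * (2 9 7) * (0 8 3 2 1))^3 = (0 8 1 3 6)(2 5 7 9)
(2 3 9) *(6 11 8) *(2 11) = (2 3 9 11 8 6) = [0, 1, 3, 9, 4, 5, 2, 7, 6, 11, 10, 8]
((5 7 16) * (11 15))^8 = ((5 7 16)(11 15))^8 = (5 16 7)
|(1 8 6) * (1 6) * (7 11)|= |(1 8)(7 11)|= 2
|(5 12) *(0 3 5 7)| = |(0 3 5 12 7)| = 5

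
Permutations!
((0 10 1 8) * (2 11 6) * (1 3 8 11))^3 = ((0 10 3 8)(1 11 6 2))^3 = (0 8 3 10)(1 2 6 11)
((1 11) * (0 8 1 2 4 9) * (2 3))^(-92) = ((0 8 1 11 3 2 4 9))^(-92) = (0 3)(1 4)(2 8)(9 11)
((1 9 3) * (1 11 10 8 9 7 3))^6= (1 9 8 10 11 3 7)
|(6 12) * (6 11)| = 3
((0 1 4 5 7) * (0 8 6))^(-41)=((0 1 4 5 7 8 6))^(-41)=(0 1 4 5 7 8 6)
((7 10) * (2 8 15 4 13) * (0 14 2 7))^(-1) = (0 10 7 13 4 15 8 2 14)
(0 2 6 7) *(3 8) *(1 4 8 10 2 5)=[5, 4, 6, 10, 8, 1, 7, 0, 3, 9, 2]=(0 5 1 4 8 3 10 2 6 7)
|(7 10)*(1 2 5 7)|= 5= |(1 2 5 7 10)|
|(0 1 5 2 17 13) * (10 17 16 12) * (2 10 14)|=12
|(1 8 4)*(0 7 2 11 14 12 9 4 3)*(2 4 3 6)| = 12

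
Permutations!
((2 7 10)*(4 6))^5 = (2 10 7)(4 6)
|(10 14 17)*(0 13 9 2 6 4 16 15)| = 24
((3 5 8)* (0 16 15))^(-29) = ((0 16 15)(3 5 8))^(-29) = (0 16 15)(3 5 8)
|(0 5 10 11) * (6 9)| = |(0 5 10 11)(6 9)| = 4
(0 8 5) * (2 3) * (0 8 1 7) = [1, 7, 3, 2, 4, 8, 6, 0, 5] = (0 1 7)(2 3)(5 8)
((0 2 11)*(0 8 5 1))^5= ((0 2 11 8 5 1))^5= (0 1 5 8 11 2)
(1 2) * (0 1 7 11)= (0 1 2 7 11)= [1, 2, 7, 3, 4, 5, 6, 11, 8, 9, 10, 0]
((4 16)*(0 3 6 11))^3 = (0 11 6 3)(4 16)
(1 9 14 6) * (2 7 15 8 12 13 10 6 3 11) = [0, 9, 7, 11, 4, 5, 1, 15, 12, 14, 6, 2, 13, 10, 3, 8] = (1 9 14 3 11 2 7 15 8 12 13 10 6)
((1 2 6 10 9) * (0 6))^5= (0 2 1 9 10 6)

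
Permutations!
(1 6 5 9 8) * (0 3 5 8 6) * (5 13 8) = (0 3 13 8 1)(5 9 6) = [3, 0, 2, 13, 4, 9, 5, 7, 1, 6, 10, 11, 12, 8]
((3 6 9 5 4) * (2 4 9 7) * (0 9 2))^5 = (0 3 5 7 4 9 6 2)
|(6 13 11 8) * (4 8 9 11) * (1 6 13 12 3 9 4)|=9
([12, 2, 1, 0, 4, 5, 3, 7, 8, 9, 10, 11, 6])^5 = [12, 2, 1, 0, 4, 5, 3, 7, 8, 9, 10, 11, 6]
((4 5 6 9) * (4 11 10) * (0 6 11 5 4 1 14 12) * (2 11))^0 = (14)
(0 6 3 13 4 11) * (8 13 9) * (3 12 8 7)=(0 6 12 8 13 4 11)(3 9 7)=[6, 1, 2, 9, 11, 5, 12, 3, 13, 7, 10, 0, 8, 4]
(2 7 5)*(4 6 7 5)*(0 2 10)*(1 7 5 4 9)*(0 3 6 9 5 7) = (0 2 4 9 1)(3 6 7 5 10) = [2, 0, 4, 6, 9, 10, 7, 5, 8, 1, 3]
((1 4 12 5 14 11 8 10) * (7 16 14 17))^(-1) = (1 10 8 11 14 16 7 17 5 12 4)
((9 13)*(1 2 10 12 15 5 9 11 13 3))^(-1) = ((1 2 10 12 15 5 9 3)(11 13))^(-1) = (1 3 9 5 15 12 10 2)(11 13)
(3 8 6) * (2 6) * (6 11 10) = (2 11 10 6 3 8) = [0, 1, 11, 8, 4, 5, 3, 7, 2, 9, 6, 10]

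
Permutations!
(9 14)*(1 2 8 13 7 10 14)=(1 2 8 13 7 10 14 9)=[0, 2, 8, 3, 4, 5, 6, 10, 13, 1, 14, 11, 12, 7, 9]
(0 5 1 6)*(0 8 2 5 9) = [9, 6, 5, 3, 4, 1, 8, 7, 2, 0] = (0 9)(1 6 8 2 5)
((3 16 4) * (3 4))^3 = ((3 16))^3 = (3 16)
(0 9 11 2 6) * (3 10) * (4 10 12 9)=(0 4 10 3 12 9 11 2 6)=[4, 1, 6, 12, 10, 5, 0, 7, 8, 11, 3, 2, 9]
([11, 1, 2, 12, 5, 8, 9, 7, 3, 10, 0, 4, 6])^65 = [3, 1, 2, 0, 6, 9, 4, 7, 10, 5, 8, 12, 11]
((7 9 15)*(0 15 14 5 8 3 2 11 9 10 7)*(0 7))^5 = ((0 15 7 10)(2 11 9 14 5 8 3))^5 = (0 15 7 10)(2 8 14 11 3 5 9)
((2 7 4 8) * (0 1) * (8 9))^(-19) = ((0 1)(2 7 4 9 8))^(-19) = (0 1)(2 7 4 9 8)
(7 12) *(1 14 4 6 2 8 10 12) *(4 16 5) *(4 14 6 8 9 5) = (1 6 2 9 5 14 16 4 8 10 12 7) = [0, 6, 9, 3, 8, 14, 2, 1, 10, 5, 12, 11, 7, 13, 16, 15, 4]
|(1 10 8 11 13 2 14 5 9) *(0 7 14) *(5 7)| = 18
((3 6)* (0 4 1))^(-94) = (6)(0 1 4)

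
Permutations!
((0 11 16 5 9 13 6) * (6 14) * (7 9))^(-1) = (0 6 14 13 9 7 5 16 11)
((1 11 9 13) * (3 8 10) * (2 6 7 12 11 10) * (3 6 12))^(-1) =((1 10 6 7 3 8 2 12 11 9 13))^(-1) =(1 13 9 11 12 2 8 3 7 6 10)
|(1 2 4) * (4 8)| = |(1 2 8 4)| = 4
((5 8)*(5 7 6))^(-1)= (5 6 7 8)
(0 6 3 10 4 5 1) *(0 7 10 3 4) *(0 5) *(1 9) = [6, 7, 2, 3, 0, 9, 4, 10, 8, 1, 5] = (0 6 4)(1 7 10 5 9)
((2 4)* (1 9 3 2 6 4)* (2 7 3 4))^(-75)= (9)(3 7)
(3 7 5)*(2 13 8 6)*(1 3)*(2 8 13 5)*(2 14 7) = (1 3 2 5)(6 8)(7 14) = [0, 3, 5, 2, 4, 1, 8, 14, 6, 9, 10, 11, 12, 13, 7]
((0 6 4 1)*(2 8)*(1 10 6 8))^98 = (0 2)(1 8)(4 6 10)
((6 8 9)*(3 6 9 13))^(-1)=(3 13 8 6)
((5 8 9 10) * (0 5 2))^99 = (0 9)(2 8)(5 10)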